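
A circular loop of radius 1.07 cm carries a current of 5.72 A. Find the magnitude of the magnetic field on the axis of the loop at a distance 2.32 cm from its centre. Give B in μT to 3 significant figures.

On the axis of a circular loop, B = μ₀IR² / [2(R²+z²)^(3/2)].
R² + z² = (0.0107)² + (0.0232)² = 0.0006527 m², and (R²+z²)^(3/2) = 1.67×10⁻⁵ m³.
B = (4π×10⁻⁷ × 5.72 × 0.0001145) / (2 × 1.67×10⁻⁵) = 2.47×10⁻⁵ T.

B ≈ 24.7 μT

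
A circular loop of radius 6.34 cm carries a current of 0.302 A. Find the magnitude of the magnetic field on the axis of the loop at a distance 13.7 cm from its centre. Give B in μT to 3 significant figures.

B ≈ 0.222 μT

On the axis of a circular loop, B = μ₀IR² / [2(R²+z²)^(3/2)].
R² + z² = (0.0634)² + (0.137)² = 0.02279 m², and (R²+z²)^(3/2) = 3.44×10⁻³ m³.
B = (4π×10⁻⁷ × 0.302 × 0.00402) / (2 × 3.44×10⁻³) = 2.22×10⁻⁷ T.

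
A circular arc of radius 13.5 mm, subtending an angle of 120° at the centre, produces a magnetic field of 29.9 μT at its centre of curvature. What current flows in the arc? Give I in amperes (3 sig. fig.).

I ≈ 1.93 A

For a circular arc, B = μ₀Iφ/(4πR) with φ in radians; here φ = 2.094 rad.
So I = 4πRB/(μ₀φ) = 4π × 0.0135 × 2.99×10⁻⁵ / (4π×10⁻⁷ × 2.094) = 1.93 A.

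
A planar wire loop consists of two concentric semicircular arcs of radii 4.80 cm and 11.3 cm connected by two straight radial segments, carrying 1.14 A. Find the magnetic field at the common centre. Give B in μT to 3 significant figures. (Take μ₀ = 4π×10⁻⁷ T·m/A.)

The radial connectors point toward the centre, so dl × r̂ = 0 and they contribute nothing.
Each semicircle gives μ₀I/(4R): inner arc 7.46×10⁻⁶ T, outer arc 3.17×10⁻⁶ T.
The two arcs carry current in opposite angular senses, so their fields oppose: B = |7.46×10⁻⁶ − 3.17×10⁻⁶| = 4.29×10⁻⁶ T.

B ≈ 4.29 μT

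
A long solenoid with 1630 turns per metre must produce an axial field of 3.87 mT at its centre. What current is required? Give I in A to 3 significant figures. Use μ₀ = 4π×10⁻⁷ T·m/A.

Inside a long solenoid B = μ₀nI with n = 1630 m⁻¹, so I = B/(μ₀n).
I = 3.87×10⁻³ / (4π×10⁻⁷ × 1630) = 1.89 A.

I ≈ 1.89 A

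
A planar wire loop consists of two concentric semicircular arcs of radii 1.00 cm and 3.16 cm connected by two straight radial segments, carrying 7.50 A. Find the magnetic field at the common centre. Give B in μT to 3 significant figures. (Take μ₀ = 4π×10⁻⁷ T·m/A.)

The radial connectors point toward the centre, so dl × r̂ = 0 and they contribute nothing.
Each semicircle gives μ₀I/(4R): inner arc 2.36×10⁻⁴ T, outer arc 7.46×10⁻⁵ T.
The two arcs carry current in opposite angular senses, so their fields oppose: B = |2.36×10⁻⁴ − 7.46×10⁻⁵| = 1.61×10⁻⁴ T.

B ≈ 161 μT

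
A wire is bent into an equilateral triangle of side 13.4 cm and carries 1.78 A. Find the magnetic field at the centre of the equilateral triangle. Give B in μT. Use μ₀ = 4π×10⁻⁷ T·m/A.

B ≈ 23.9 μT

Each side is a finite straight segment at perpendicular distance d = a/(2 tan(π/3)) = 0.03868 m from the centre, with end-angles ±π/3.
One side contributes B₁ = (μ₀I/4πd)·2 sin(π/3) = 7.97×10⁻⁶ T.
All 3 sides add in the same direction: B = 3 × 7.97×10⁻⁶ = 2.39×10⁻⁵ T.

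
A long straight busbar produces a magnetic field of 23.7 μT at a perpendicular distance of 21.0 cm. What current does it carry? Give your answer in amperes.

I ≈ 24.9 A

For a long straight wire B = μ₀I/(2πd), so I = 2πdB/μ₀.
I = 2π × 0.21 × 2.37×10⁻⁵ / (4π×10⁻⁷) = 24.9 A.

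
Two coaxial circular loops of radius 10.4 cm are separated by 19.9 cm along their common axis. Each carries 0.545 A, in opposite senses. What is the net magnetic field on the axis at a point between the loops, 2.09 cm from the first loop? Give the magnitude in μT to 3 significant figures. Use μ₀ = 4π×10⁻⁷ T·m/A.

B ≈ 2.68 μT

Each loop contributes B = μ₀IR²/[2(R²+z²)^(3/2)] on the axis, with z measured from that loop.
Loop 1 (z = 0.0209 m): B₁ = 3.10×10⁻⁶ T. Loop 2 (z = 0.1781 m): B₂ = 4.22×10⁻⁷ T.
The fields oppose: B = |B₁ − B₂| = 2.68×10⁻⁶ T.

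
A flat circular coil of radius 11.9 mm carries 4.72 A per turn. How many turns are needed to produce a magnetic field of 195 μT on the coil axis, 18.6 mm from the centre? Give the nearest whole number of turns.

For an N-turn coil, B = Nμ₀IR²/[2(R²+z²)^(3/2)]. A single turn gives B₁ = 3.90×10⁻⁵ T with R = 0.0119 m, z = 0.0186 m.
N = B/B₁ = 1.95×10⁻⁴ / 3.90×10⁻⁵ = 5.00.

N = 5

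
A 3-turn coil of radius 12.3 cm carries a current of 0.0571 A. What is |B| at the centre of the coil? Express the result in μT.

B ≈ 0.875 μT

For an N-turn flat coil, B = Nμ₀I/(2R) with R = 0.123 m.
B = 3 × 2.92×10⁻⁷ T = 8.75×10⁻⁷ T.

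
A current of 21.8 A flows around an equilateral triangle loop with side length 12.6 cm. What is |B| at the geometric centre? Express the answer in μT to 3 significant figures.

Each side is a finite straight segment at perpendicular distance d = a/(2 tan(π/3)) = 0.03637 m from the centre, with end-angles ±π/3.
One side contributes B₁ = (μ₀I/4πd)·2 sin(π/3) = 1.04×10⁻⁴ T.
All 3 sides add in the same direction: B = 3 × 1.04×10⁻⁴ = 3.11×10⁻⁴ T.

B ≈ 311 μT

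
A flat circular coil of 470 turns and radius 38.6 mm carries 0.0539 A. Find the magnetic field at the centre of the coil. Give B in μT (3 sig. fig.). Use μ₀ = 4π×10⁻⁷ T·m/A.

B ≈ 412 μT

For an N-turn flat coil, B = Nμ₀I/(2R) with R = 0.0386 m.
B = 470 × 8.77×10⁻⁷ T = 4.12×10⁻⁴ T.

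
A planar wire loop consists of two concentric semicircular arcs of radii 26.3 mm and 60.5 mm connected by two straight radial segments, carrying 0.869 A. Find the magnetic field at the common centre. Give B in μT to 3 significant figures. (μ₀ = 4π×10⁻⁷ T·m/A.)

B ≈ 5.87 μT

The radial connectors point toward the centre, so dl × r̂ = 0 and they contribute nothing.
Each semicircle gives μ₀I/(4R): inner arc 1.04×10⁻⁵ T, outer arc 4.51×10⁻⁶ T.
The two arcs carry current in opposite angular senses, so their fields oppose: B = |1.04×10⁻⁵ − 4.51×10⁻⁶| = 5.87×10⁻⁶ T.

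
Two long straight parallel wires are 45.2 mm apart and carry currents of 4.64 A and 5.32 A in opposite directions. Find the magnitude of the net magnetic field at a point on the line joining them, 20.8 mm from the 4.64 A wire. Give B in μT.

B ≈ 88.2 μT

Each long wire gives B = μ₀I/(2πd). Distances are d₁ = 0.0208 m and d₂ = 0.0244 m.
B₁ = 4.46×10⁻⁵ T, B₂ = 4.36×10⁻⁵ T.
Between antiparallel currents both contributions point the same way, so they add. B = B₁ + B₂ = 4.46×10⁻⁵ + 4.36×10⁻⁵ = 8.82×10⁻⁵ T.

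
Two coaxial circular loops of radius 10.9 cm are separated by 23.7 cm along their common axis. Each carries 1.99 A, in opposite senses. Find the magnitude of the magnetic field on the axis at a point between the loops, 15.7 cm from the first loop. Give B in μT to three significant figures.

Each loop contributes B = μ₀IR²/[2(R²+z²)^(3/2)] on the axis, with z measured from that loop.
Loop 1 (z = 0.157 m): B₁ = 2.13×10⁻⁶ T. Loop 2 (z = 0.08 m): B₂ = 6.01×10⁻⁶ T.
The fields oppose: B = |B₁ − B₂| = 3.88×10⁻⁶ T.

B ≈ 3.88 μT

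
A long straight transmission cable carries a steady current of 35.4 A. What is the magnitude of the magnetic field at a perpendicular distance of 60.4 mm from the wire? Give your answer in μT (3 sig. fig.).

B ≈ 117 μT

For an infinitely long straight wire, B = μ₀I/(2πd).
B = (4π×10⁻⁷ × 35.4) / (2π × 0.0604) = 1.17×10⁻⁴ T.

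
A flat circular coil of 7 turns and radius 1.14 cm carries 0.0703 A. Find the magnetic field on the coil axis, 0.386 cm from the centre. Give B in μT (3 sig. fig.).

B ≈ 23.0 μT

For an N-turn flat coil, B = Nμ₀IR²/[2(R²+z²)^(3/2)] with R = 0.0114 m, z = 0.00386 m.
B = 7 × 3.29×10⁻⁶ T = 2.30×10⁻⁵ T.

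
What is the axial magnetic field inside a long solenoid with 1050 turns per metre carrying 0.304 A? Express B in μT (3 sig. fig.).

B ≈ 401 μT

Inside a long solenoid, B = μ₀nI with n = 1050 turns/m.
B = 4π×10⁻⁷ × 1050 × 0.304 = 4.01×10⁻⁴ T.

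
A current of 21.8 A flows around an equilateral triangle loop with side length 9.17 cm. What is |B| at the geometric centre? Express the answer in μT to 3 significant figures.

B ≈ 428 μT

Each side is a finite straight segment at perpendicular distance d = a/(2 tan(π/3)) = 0.02647 m from the centre, with end-angles ±π/3.
One side contributes B₁ = (μ₀I/4πd)·2 sin(π/3) = 1.43×10⁻⁴ T.
All 3 sides add in the same direction: B = 3 × 1.43×10⁻⁴ = 4.28×10⁻⁴ T.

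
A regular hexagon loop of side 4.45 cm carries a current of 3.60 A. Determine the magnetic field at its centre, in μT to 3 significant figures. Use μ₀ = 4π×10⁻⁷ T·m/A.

B ≈ 56.0 μT

Each side is a finite straight segment at perpendicular distance d = a/(2 tan(π/6)) = 0.03854 m from the centre, with end-angles ±π/6.
One side contributes B₁ = (μ₀I/4πd)·2 sin(π/6) = 9.34×10⁻⁶ T.
All 6 sides add in the same direction: B = 6 × 9.34×10⁻⁶ = 5.60×10⁻⁵ T.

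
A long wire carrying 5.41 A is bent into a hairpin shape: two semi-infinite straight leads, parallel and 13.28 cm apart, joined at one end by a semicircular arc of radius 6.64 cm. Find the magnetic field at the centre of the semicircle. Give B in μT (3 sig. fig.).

The semicircular arc contributes B_arc = μ₀I·π/(4πR) = μ₀I/(4R) = 2.56×10⁻⁵ T.
Each semi-infinite lead is at perpendicular distance R = 0.0664 m from the centre, with the perpendicular foot at its near end, so it contributes μ₀I/(4πR); both point the same way, together 1.63×10⁻⁵ T.
Arc and leads all point the same direction: B = 2.56×10⁻⁵ + 1.63×10⁻⁵ = 4.19×10⁻⁵ T.

B ≈ 41.9 μT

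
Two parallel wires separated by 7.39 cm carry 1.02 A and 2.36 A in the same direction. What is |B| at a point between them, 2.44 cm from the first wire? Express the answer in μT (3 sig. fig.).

B ≈ 1.17 μT

Each long wire gives B = μ₀I/(2πd). Distances are d₁ = 0.0244 m and d₂ = 0.0495 m.
B₁ = 8.36×10⁻⁶ T, B₂ = 9.54×10⁻⁶ T.
Between parallel currents the two contributions point in opposite directions, so they subtract. B = |B₁ − B₂| = |8.36×10⁻⁶ − 9.54×10⁻⁶| = 1.17×10⁻⁶ T.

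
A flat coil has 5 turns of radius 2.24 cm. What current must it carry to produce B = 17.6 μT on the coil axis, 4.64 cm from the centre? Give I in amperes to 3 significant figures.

For an N-turn coil, B = Nμ₀IR²/[2(R²+z²)^(3/2)] with R = 0.0224 m, z = 0.0464 m, so I = 2B(R²+z²)^(3/2)/(Nμ₀R²) = 2 × 1.76×10⁻⁵ × 1.37×10⁻⁴ / (5 × 4π×10⁻⁷ × 0.0005018) = 1.53 A.

I ≈ 1.53 A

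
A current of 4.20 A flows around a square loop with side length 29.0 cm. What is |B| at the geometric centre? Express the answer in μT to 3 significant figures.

B ≈ 16.4 μT

Each side is a finite straight segment at perpendicular distance d = a/(2 tan(π/4)) = 0.145 m from the centre, with end-angles ±π/4.
One side contributes B₁ = (μ₀I/4πd)·2 sin(π/4) = 4.10×10⁻⁶ T.
All 4 sides add in the same direction: B = 4 × 4.10×10⁻⁶ = 1.64×10⁻⁵ T.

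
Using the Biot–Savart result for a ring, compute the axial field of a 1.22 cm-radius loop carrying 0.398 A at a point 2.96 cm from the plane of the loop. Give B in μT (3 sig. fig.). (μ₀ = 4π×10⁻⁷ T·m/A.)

On the axis of a circular loop, B = μ₀IR² / [2(R²+z²)^(3/2)].
R² + z² = (0.0122)² + (0.0296)² = 0.001025 m², and (R²+z²)^(3/2) = 3.28×10⁻⁵ m³.
B = (4π×10⁻⁷ × 0.398 × 0.0001488) / (2 × 3.28×10⁻⁵) = 1.13×10⁻⁶ T.

B ≈ 1.13 μT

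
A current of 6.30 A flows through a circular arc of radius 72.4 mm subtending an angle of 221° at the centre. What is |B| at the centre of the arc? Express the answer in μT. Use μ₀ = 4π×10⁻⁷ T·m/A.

B ≈ 33.6 μT

The Biot–Savart field of a circular arc at its centre is B = μ₀Iφ/(4πR), with φ = 3.857 rad.
B = (4π×10⁻⁷ × 6.30 × 3.857) / (4π × 0.0724) = 3.36×10⁻⁵ T.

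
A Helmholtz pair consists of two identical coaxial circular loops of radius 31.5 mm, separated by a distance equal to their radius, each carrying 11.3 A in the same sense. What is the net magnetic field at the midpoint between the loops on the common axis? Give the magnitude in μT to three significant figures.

Each loop contributes B = μ₀IR²/[2(R²+z²)^(3/2)] on the axis, with z measured from that loop.
Loop 1 (z = 0.01575 m): B₁ = 1.61×10⁻⁴ T. Loop 2 (z = 0.01575 m): B₂ = 1.61×10⁻⁴ T.
The fields add: B = B₁ + B₂ = 3.23×10⁻⁴ T.

B ≈ 323 μT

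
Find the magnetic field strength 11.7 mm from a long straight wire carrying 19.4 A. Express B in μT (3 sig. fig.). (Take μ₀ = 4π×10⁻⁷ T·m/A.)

B ≈ 332 μT

For an infinitely long straight wire, B = μ₀I/(2πd).
B = (4π×10⁻⁷ × 19.4) / (2π × 0.0117) = 3.32×10⁻⁴ T.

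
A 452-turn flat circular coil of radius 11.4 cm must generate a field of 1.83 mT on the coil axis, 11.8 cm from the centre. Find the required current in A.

For an N-turn coil, B = Nμ₀IR²/[2(R²+z²)^(3/2)] with R = 0.114 m, z = 0.118 m, so I = 2B(R²+z²)^(3/2)/(Nμ₀R²) = 2 × 1.83×10⁻³ × 4.42×10⁻³ / (452 × 4π×10⁻⁷ × 0.013) = 2.19 A.

I ≈ 2.19 A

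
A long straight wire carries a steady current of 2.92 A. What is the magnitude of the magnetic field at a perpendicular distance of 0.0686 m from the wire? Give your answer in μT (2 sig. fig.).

B ≈ 8.5 μT

For an infinitely long straight wire, B = μ₀I/(2πd).
B = (4π×10⁻⁷ × 2.92) / (2π × 0.0686) = 8.51×10⁻⁶ T.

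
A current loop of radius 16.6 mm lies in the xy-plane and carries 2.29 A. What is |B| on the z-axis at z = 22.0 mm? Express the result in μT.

B ≈ 18.9 μT

On the axis of a circular loop, B = μ₀IR² / [2(R²+z²)^(3/2)].
R² + z² = (0.0166)² + (0.022)² = 0.0007596 m², and (R²+z²)^(3/2) = 2.09×10⁻⁵ m³.
B = (4π×10⁻⁷ × 2.29 × 0.0002756) / (2 × 2.09×10⁻⁵) = 1.89×10⁻⁵ T.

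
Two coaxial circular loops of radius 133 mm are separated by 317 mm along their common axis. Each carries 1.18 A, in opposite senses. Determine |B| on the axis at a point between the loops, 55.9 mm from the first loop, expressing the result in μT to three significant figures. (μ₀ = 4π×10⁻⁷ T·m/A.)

B ≈ 3.85 μT

Each loop contributes B = μ₀IR²/[2(R²+z²)^(3/2)] on the axis, with z measured from that loop.
Loop 1 (z = 0.0559 m): B₁ = 4.37×10⁻⁶ T. Loop 2 (z = 0.2611 m): B₂ = 5.21×10⁻⁷ T.
The fields oppose: B = |B₁ − B₂| = 3.85×10⁻⁶ T.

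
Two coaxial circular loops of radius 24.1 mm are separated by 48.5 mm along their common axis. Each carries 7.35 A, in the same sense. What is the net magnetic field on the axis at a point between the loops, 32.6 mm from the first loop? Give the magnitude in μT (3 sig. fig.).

B ≈ 152 μT

Each loop contributes B = μ₀IR²/[2(R²+z²)^(3/2)] on the axis, with z measured from that loop.
Loop 1 (z = 0.0326 m): B₁ = 4.03×10⁻⁵ T. Loop 2 (z = 0.0159 m): B₂ = 1.11×10⁻⁴ T.
The fields add: B = B₁ + B₂ = 1.52×10⁻⁴ T.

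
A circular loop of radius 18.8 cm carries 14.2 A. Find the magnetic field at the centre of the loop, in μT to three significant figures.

B ≈ 47.5 μT

At the centre of a circular loop the Biot–Savart law gives B = μ₀I/(2R).
B = (4π×10⁻⁷ × 14.2) / (2 × 0.188) = 4.75×10⁻⁵ T.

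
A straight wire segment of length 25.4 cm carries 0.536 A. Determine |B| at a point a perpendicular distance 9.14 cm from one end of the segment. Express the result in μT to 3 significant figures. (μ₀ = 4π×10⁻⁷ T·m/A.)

For a finite straight segment, B = (μ₀I/4πd)(sinθ₁ + sinθ₂), where θ₁, θ₂ are the angles from the perpendicular to each end.
The perpendicular foot is at one end, so the two end-offsets along the wire are 0 and L = 0.254 m.
sinθ₁ = 0/√(0²+0.0914²) = 0.0000; sinθ₂ = 0.254/√(0.254²+0.0914²) = 0.9409.
B = (4π×10⁻⁷ × 0.536) / (4π × 0.0914) × (0.0000 + 0.9409) = 5.52×10⁻⁷ T.

B ≈ 0.552 μT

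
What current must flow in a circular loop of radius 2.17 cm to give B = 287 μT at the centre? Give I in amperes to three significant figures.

I ≈ 9.91 A

At the centre of a circular loop B = μ₀I/(2R), so I = 2RB/μ₀.
With R = 0.0217 m, I = 2 × 0.0217 × 2.87×10⁻⁴ / (4π×10⁻⁷) = 9.91 A.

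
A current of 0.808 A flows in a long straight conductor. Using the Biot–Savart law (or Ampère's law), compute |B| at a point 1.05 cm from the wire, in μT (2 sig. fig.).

For an infinitely long straight wire, B = μ₀I/(2πd).
B = (4π×10⁻⁷ × 0.808) / (2π × 0.0105) = 1.54×10⁻⁵ T.

B ≈ 15 μT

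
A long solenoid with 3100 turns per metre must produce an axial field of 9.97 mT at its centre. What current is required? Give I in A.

Inside a long solenoid B = μ₀nI with n = 3100 m⁻¹, so I = B/(μ₀n).
I = 9.97×10⁻³ / (4π×10⁻⁷ × 3100) = 2.56 A.

I ≈ 2.56 A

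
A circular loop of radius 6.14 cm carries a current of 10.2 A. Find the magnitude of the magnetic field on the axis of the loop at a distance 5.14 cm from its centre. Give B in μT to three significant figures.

B ≈ 47.1 μT

On the axis of a circular loop, B = μ₀IR² / [2(R²+z²)^(3/2)].
R² + z² = (0.0614)² + (0.0514)² = 0.006412 m², and (R²+z²)^(3/2) = 5.13×10⁻⁴ m³.
B = (4π×10⁻⁷ × 10.2 × 0.00377) / (2 × 5.13×10⁻⁴) = 4.71×10⁻⁵ T.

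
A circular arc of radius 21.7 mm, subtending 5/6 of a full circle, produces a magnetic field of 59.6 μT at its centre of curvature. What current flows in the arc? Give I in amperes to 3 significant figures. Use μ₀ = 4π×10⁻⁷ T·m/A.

For a circular arc, B = μ₀Iφ/(4πR) with φ in radians; here φ = 5.236 rad.
So I = 4πRB/(μ₀φ) = 4π × 0.0217 × 5.96×10⁻⁵ / (4π×10⁻⁷ × 5.236) = 2.47 A.

I ≈ 2.47 A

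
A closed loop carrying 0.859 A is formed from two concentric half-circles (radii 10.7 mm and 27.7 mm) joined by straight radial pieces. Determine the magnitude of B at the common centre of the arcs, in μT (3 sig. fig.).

The radial connectors point toward the centre, so dl × r̂ = 0 and they contribute nothing.
Each semicircle gives μ₀I/(4R): inner arc 2.52×10⁻⁵ T, outer arc 9.74×10⁻⁶ T.
The two arcs carry current in opposite angular senses, so their fields oppose: B = |2.52×10⁻⁵ − 9.74×10⁻⁶| = 1.55×10⁻⁵ T.

B ≈ 15.5 μT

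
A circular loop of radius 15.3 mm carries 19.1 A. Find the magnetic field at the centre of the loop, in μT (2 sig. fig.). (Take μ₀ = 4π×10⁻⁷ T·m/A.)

B ≈ 780 μT

At the centre of a circular loop the Biot–Savart law gives B = μ₀I/(2R).
B = (4π×10⁻⁷ × 19.1) / (2 × 0.0153) = 7.84×10⁻⁴ T.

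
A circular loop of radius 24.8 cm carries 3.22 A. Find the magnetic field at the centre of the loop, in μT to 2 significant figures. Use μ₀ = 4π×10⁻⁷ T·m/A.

B ≈ 8.2 μT

At the centre of a circular loop the Biot–Savart law gives B = μ₀I/(2R).
B = (4π×10⁻⁷ × 3.22) / (2 × 0.248) = 8.16×10⁻⁶ T.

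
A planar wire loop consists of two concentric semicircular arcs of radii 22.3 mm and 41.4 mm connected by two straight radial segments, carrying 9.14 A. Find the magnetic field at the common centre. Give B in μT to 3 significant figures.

The radial connectors point toward the centre, so dl × r̂ = 0 and they contribute nothing.
Each semicircle gives μ₀I/(4R): inner arc 1.29×10⁻⁴ T, outer arc 6.94×10⁻⁵ T.
The two arcs carry current in opposite angular senses, so their fields oppose: B = |1.29×10⁻⁴ − 6.94×10⁻⁵| = 5.94×10⁻⁵ T.

B ≈ 59.4 μT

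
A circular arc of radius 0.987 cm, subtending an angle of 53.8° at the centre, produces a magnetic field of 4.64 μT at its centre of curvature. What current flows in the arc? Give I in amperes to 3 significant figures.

I ≈ 0.488 A

For a circular arc, B = μ₀Iφ/(4πR) with φ in radians; here φ = 0.939 rad.
So I = 4πRB/(μ₀φ) = 4π × 0.00987 × 4.64×10⁻⁶ / (4π×10⁻⁷ × 0.939) = 0.488 A.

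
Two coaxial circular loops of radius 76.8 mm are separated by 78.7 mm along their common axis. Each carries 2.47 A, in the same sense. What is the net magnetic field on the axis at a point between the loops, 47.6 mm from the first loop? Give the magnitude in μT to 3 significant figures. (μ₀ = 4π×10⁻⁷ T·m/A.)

B ≈ 28.5 μT

Each loop contributes B = μ₀IR²/[2(R²+z²)^(3/2)] on the axis, with z measured from that loop.
Loop 1 (z = 0.0476 m): B₁ = 1.24×10⁻⁵ T. Loop 2 (z = 0.0311 m): B₂ = 1.61×10⁻⁵ T.
The fields add: B = B₁ + B₂ = 2.85×10⁻⁵ T.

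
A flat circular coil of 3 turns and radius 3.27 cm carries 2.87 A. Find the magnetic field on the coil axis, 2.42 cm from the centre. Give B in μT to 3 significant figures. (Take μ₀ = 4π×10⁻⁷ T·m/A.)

B ≈ 85.9 μT

For an N-turn flat coil, B = Nμ₀IR²/[2(R²+z²)^(3/2)] with R = 0.0327 m, z = 0.0242 m.
B = 3 × 2.86×10⁻⁵ T = 8.59×10⁻⁵ T.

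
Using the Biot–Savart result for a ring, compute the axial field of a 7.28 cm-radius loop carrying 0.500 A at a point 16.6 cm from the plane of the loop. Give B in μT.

On the axis of a circular loop, B = μ₀IR² / [2(R²+z²)^(3/2)].
R² + z² = (0.0728)² + (0.166)² = 0.03286 m², and (R²+z²)^(3/2) = 5.96×10⁻³ m³.
B = (4π×10⁻⁷ × 0.500 × 0.0053) / (2 × 5.96×10⁻³) = 2.80×10⁻⁷ T.

B ≈ 0.280 μT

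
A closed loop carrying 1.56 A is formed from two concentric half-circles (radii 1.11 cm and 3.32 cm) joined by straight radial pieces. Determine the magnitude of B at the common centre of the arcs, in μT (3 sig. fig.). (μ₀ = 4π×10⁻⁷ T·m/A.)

The radial connectors point toward the centre, so dl × r̂ = 0 and they contribute nothing.
Each semicircle gives μ₀I/(4R): inner arc 4.42×10⁻⁵ T, outer arc 1.48×10⁻⁵ T.
The two arcs carry current in opposite angular senses, so their fields oppose: B = |4.42×10⁻⁵ − 1.48×10⁻⁵| = 2.94×10⁻⁵ T.

B ≈ 29.4 μT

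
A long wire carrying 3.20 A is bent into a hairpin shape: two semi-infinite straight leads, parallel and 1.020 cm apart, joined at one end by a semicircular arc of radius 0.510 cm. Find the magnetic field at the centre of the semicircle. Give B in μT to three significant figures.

The semicircular arc contributes B_arc = μ₀I·π/(4πR) = μ₀I/(4R) = 1.97×10⁻⁴ T.
Each semi-infinite lead is at perpendicular distance R = 0.0051 m from the centre, with the perpendicular foot at its near end, so it contributes μ₀I/(4πR); both point the same way, together 1.25×10⁻⁴ T.
Arc and leads all point the same direction: B = 1.97×10⁻⁴ + 1.25×10⁻⁴ = 3.23×10⁻⁴ T.

B ≈ 323 μT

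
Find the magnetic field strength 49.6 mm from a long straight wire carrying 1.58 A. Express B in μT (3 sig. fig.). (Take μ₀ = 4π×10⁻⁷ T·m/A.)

For an infinitely long straight wire, B = μ₀I/(2πd).
B = (4π×10⁻⁷ × 1.58) / (2π × 0.0496) = 6.37×10⁻⁶ T.

B ≈ 6.37 μT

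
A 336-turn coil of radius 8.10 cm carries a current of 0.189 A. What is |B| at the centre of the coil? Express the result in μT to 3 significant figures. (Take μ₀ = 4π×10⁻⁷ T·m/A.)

For an N-turn flat coil, B = Nμ₀I/(2R) with R = 0.081 m.
B = 336 × 1.47×10⁻⁶ T = 4.93×10⁻⁴ T.

B ≈ 493 μT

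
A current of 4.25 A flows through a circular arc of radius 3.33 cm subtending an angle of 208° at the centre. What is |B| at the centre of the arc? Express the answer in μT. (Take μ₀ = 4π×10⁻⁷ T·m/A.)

B ≈ 46.3 μT

The Biot–Savart field of a circular arc at its centre is B = μ₀Iφ/(4πR), with φ = 3.63 rad.
B = (4π×10⁻⁷ × 4.25 × 3.63) / (4π × 0.0333) = 4.63×10⁻⁵ T.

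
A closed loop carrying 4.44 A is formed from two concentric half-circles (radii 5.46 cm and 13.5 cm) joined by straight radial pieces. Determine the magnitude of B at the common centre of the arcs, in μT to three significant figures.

The radial connectors point toward the centre, so dl × r̂ = 0 and they contribute nothing.
Each semicircle gives μ₀I/(4R): inner arc 2.55×10⁻⁵ T, outer arc 1.03×10⁻⁵ T.
The two arcs carry current in opposite angular senses, so their fields oppose: B = |2.55×10⁻⁵ − 1.03×10⁻⁵| = 1.52×10⁻⁵ T.

B ≈ 15.2 μT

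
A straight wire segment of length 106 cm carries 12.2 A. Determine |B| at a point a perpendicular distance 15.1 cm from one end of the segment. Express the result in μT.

B ≈ 8.00 μT

For a finite straight segment, B = (μ₀I/4πd)(sinθ₁ + sinθ₂), where θ₁, θ₂ are the angles from the perpendicular to each end.
The perpendicular foot is at one end, so the two end-offsets along the wire are 0 and L = 1.06 m.
sinθ₁ = 0/√(0²+0.151²) = 0.0000; sinθ₂ = 1.06/√(1.06²+0.151²) = 0.9900.
B = (4π×10⁻⁷ × 12.2) / (4π × 0.151) × (0.0000 + 0.9900) = 8.00×10⁻⁶ T.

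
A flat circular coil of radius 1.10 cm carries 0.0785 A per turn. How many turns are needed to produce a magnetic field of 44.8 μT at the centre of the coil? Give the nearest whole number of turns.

N = 10

For an N-turn coil, B = Nμ₀I/(2R). A single turn gives B₁ = 4.48×10⁻⁶ T with R = 0.011 m.
N = B/B₁ = 4.48×10⁻⁵ / 4.48×10⁻⁶ = 9.99.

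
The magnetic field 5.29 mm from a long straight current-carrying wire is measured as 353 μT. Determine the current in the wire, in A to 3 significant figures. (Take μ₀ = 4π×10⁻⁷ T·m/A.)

For a long straight wire B = μ₀I/(2πd), so I = 2πdB/μ₀.
I = 2π × 0.00529 × 3.53×10⁻⁴ / (4π×10⁻⁷) = 9.34 A.

I ≈ 9.34 A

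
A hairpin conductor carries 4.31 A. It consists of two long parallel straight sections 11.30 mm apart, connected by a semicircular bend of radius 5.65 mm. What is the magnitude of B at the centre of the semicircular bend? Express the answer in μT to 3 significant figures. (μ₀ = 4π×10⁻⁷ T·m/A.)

B ≈ 392 μT

The semicircular arc contributes B_arc = μ₀I·π/(4πR) = μ₀I/(4R) = 2.40×10⁻⁴ T.
Each semi-infinite lead is at perpendicular distance R = 0.00565 m from the centre, with the perpendicular foot at its near end, so it contributes μ₀I/(4πR); both point the same way, together 1.53×10⁻⁴ T.
Arc and leads all point the same direction: B = 2.40×10⁻⁴ + 1.53×10⁻⁴ = 3.92×10⁻⁴ T.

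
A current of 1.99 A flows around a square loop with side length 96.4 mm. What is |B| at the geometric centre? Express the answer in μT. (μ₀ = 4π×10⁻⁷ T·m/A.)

B ≈ 23.4 μT

Each side is a finite straight segment at perpendicular distance d = a/(2 tan(π/4)) = 0.0482 m from the centre, with end-angles ±π/4.
One side contributes B₁ = (μ₀I/4πd)·2 sin(π/4) = 5.84×10⁻⁶ T.
All 4 sides add in the same direction: B = 4 × 5.84×10⁻⁶ = 2.34×10⁻⁵ T.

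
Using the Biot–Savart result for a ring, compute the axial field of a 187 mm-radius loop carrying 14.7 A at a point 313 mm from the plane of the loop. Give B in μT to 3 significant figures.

B ≈ 6.66 μT

On the axis of a circular loop, B = μ₀IR² / [2(R²+z²)^(3/2)].
R² + z² = (0.187)² + (0.313)² = 0.1329 m², and (R²+z²)^(3/2) = 4.85×10⁻² m³.
B = (4π×10⁻⁷ × 14.7 × 0.03497) / (2 × 4.85×10⁻²) = 6.66×10⁻⁶ T.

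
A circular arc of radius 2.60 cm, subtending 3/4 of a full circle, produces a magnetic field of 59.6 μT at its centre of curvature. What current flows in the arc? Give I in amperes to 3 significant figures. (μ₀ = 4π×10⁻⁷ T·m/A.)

For a circular arc, B = μ₀Iφ/(4πR) with φ in radians; here φ = 4.712 rad.
So I = 4πRB/(μ₀φ) = 4π × 0.026 × 5.96×10⁻⁵ / (4π×10⁻⁷ × 4.712) = 3.29 A.

I ≈ 3.29 A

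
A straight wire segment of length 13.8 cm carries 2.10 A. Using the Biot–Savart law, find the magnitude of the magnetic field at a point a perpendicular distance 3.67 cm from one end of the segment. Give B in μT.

For a finite straight segment, B = (μ₀I/4πd)(sinθ₁ + sinθ₂), where θ₁, θ₂ are the angles from the perpendicular to each end.
The perpendicular foot is at one end, so the two end-offsets along the wire are 0 and L = 0.138 m.
sinθ₁ = 0/√(0²+0.0367²) = 0.0000; sinθ₂ = 0.138/√(0.138²+0.0367²) = 0.9664.
B = (4π×10⁻⁷ × 2.10) / (4π × 0.0367) × (0.0000 + 0.9664) = 5.53×10⁻⁶ T.

B ≈ 5.53 μT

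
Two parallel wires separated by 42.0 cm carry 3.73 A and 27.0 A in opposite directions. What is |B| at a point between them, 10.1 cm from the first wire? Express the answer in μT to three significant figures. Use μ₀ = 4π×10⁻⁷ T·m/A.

B ≈ 24.3 μT

Each long wire gives B = μ₀I/(2πd). Distances are d₁ = 0.101 m and d₂ = 0.319 m.
B₁ = 7.39×10⁻⁶ T, B₂ = 1.69×10⁻⁵ T.
Between antiparallel currents both contributions point the same way, so they add. B = B₁ + B₂ = 7.39×10⁻⁶ + 1.69×10⁻⁵ = 2.43×10⁻⁵ T.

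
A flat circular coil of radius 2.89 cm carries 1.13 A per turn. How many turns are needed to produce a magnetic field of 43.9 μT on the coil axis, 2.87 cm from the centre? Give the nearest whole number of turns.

For an N-turn coil, B = Nμ₀IR²/[2(R²+z²)^(3/2)]. A single turn gives B₁ = 8.78×10⁻⁶ T with R = 0.0289 m, z = 0.0287 m.
N = B/B₁ = 4.39×10⁻⁵ / 8.78×10⁻⁶ = 5.00.

N = 5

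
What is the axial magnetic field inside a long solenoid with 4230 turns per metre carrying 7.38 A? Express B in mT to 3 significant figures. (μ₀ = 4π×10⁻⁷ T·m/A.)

B ≈ 39.2 mT

Inside a long solenoid, B = μ₀nI with n = 4230 turns/m.
B = 4π×10⁻⁷ × 4230 × 7.38 = 3.92×10⁻² T.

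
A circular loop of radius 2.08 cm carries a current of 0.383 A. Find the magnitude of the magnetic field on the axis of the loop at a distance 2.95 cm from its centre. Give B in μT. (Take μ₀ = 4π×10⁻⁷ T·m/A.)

B ≈ 2.21 μT

On the axis of a circular loop, B = μ₀IR² / [2(R²+z²)^(3/2)].
R² + z² = (0.0208)² + (0.0295)² = 0.001303 m², and (R²+z²)^(3/2) = 4.70×10⁻⁵ m³.
B = (4π×10⁻⁷ × 0.383 × 0.0004326) / (2 × 4.70×10⁻⁵) = 2.21×10⁻⁶ T.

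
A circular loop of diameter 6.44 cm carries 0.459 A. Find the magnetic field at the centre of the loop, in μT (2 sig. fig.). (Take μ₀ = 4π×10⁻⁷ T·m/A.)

B ≈ 9.0 μT

At the centre of a circular loop the Biot–Savart law gives B = μ₀I/(2R) (so R = 0.0322 m).
B = (4π×10⁻⁷ × 0.459) / (2 × 0.0322) = 8.96×10⁻⁶ T.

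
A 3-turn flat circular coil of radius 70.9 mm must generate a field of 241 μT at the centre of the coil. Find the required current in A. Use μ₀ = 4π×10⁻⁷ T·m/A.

For an N-turn coil, B = Nμ₀I/(2R) with R = 0.0709 m, so I = 2RB/(Nμ₀) = 2 × 0.0709 × 2.41×10⁻⁴ / (3 × 4π×10⁻⁷) = 9.06 A.

I ≈ 9.06 A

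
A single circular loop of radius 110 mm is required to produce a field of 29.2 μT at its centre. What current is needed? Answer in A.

At the centre of a circular loop B = μ₀I/(2R), so I = 2RB/μ₀.
With R = 0.11 m, I = 2 × 0.11 × 2.92×10⁻⁵ / (4π×10⁻⁷) = 5.11 A.

I ≈ 5.11 A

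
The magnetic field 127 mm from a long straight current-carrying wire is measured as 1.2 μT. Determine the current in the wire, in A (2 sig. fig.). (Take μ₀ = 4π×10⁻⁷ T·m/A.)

I ≈ 0.76 A

For a long straight wire B = μ₀I/(2πd), so I = 2πdB/μ₀.
I = 2π × 0.127 × 1.20×10⁻⁶ / (4π×10⁻⁷) = 0.762 A.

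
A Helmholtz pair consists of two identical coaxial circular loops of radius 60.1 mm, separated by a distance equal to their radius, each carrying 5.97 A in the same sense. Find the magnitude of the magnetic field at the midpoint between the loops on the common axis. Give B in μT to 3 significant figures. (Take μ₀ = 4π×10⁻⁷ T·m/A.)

B ≈ 89.3 μT

Each loop contributes B = μ₀IR²/[2(R²+z²)^(3/2)] on the axis, with z measured from that loop.
Loop 1 (z = 0.03005 m): B₁ = 4.47×10⁻⁵ T. Loop 2 (z = 0.03005 m): B₂ = 4.47×10⁻⁵ T.
The fields add: B = B₁ + B₂ = 8.93×10⁻⁵ T.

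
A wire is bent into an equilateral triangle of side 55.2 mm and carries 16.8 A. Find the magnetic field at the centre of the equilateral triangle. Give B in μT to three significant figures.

B ≈ 548 μT

Each side is a finite straight segment at perpendicular distance d = a/(2 tan(π/3)) = 0.01593 m from the centre, with end-angles ±π/3.
One side contributes B₁ = (μ₀I/4πd)·2 sin(π/3) = 1.83×10⁻⁴ T.
All 3 sides add in the same direction: B = 3 × 1.83×10⁻⁴ = 5.48×10⁻⁴ T.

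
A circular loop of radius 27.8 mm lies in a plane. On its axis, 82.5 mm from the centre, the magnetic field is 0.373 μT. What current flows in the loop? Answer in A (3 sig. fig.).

On the axis of a loop, B = μ₀IR²/[2(R²+z²)^(3/2)], so I = 2B(R²+z²)^(3/2)/(μ₀R²).
R² + z² = 0.0007728 + 0.006806 = 0.007579 m²; raised to 3/2 gives 6.60×10⁻⁴ m³.
I = 2 × 3.73×10⁻⁷ × 6.60×10⁻⁴ / (1.26×10⁻⁶ × 0.0007728) = 0.507 A.

I ≈ 0.507 A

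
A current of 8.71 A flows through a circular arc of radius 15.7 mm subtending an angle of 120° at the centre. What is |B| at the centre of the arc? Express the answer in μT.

B ≈ 116 μT

The Biot–Savart field of a circular arc at its centre is B = μ₀Iφ/(4πR), with φ = 2.094 rad.
B = (4π×10⁻⁷ × 8.71 × 2.094) / (4π × 0.0157) = 1.16×10⁻⁴ T.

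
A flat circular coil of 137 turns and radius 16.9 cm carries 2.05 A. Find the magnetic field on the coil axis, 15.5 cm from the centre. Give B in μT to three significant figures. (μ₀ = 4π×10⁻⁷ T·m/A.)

For an N-turn flat coil, B = Nμ₀IR²/[2(R²+z²)^(3/2)] with R = 0.169 m, z = 0.155 m.
B = 137 × 3.05×10⁻⁶ T = 4.18×10⁻⁴ T.

B ≈ 418 μT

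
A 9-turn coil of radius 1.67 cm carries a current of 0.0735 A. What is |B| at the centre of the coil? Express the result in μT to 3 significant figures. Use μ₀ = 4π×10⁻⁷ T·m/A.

B ≈ 24.9 μT

For an N-turn flat coil, B = Nμ₀I/(2R) with R = 0.0167 m.
B = 9 × 2.77×10⁻⁶ T = 2.49×10⁻⁵ T.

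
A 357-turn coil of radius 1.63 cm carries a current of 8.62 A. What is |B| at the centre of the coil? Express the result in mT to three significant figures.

B ≈ 119 mT

For an N-turn flat coil, B = Nμ₀I/(2R) with R = 0.0163 m.
B = 357 × 3.32×10⁻⁴ T = 0.119 T.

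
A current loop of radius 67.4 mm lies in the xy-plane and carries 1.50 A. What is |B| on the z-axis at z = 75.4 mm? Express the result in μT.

B ≈ 4.14 μT

On the axis of a circular loop, B = μ₀IR² / [2(R²+z²)^(3/2)].
R² + z² = (0.0674)² + (0.0754)² = 0.01023 m², and (R²+z²)^(3/2) = 1.03×10⁻³ m³.
B = (4π×10⁻⁷ × 1.50 × 0.004543) / (2 × 1.03×10⁻³) = 4.14×10⁻⁶ T.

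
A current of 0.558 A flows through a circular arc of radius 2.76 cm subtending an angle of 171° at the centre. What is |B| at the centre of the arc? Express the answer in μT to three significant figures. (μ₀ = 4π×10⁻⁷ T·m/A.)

The Biot–Savart field of a circular arc at its centre is B = μ₀Iφ/(4πR), with φ = 2.985 rad.
B = (4π×10⁻⁷ × 0.558 × 2.985) / (4π × 0.0276) = 6.03×10⁻⁶ T.

B ≈ 6.03 μT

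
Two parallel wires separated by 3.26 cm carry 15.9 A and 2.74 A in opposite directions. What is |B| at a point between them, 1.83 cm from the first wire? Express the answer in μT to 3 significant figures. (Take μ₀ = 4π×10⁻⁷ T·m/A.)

B ≈ 212 μT

Each long wire gives B = μ₀I/(2πd). Distances are d₁ = 0.0183 m and d₂ = 0.0143 m.
B₁ = 1.74×10⁻⁴ T, B₂ = 3.83×10⁻⁵ T.
Between antiparallel currents both contributions point the same way, so they add. B = B₁ + B₂ = 1.74×10⁻⁴ + 3.83×10⁻⁵ = 2.12×10⁻⁴ T.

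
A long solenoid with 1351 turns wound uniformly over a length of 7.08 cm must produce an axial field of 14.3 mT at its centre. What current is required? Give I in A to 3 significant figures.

I ≈ 0.596 A

Inside a long solenoid B = μ₀nI with n = 1.908×10⁴ m⁻¹, so I = B/(μ₀n).
I = 1.43×10⁻² / (4π×10⁻⁷ × 1.908×10⁴) = 0.596 A.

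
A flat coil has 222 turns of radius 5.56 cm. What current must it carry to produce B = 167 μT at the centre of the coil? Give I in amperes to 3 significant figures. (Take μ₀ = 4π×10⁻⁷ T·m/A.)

I ≈ 0.0666 A

For an N-turn coil, B = Nμ₀I/(2R) with R = 0.0556 m, so I = 2RB/(Nμ₀) = 2 × 0.0556 × 1.67×10⁻⁴ / (222 × 4π×10⁻⁷) = 6.66×10⁻² A.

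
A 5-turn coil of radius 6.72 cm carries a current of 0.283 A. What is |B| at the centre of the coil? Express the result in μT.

B ≈ 13.2 μT

For an N-turn flat coil, B = Nμ₀I/(2R) with R = 0.0672 m.
B = 5 × 2.65×10⁻⁶ T = 1.32×10⁻⁵ T.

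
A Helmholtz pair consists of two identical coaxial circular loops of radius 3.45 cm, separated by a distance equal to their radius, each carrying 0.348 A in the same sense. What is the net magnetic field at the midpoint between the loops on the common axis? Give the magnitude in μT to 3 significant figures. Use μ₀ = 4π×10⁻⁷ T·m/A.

B ≈ 9.07 μT

Each loop contributes B = μ₀IR²/[2(R²+z²)^(3/2)] on the axis, with z measured from that loop.
Loop 1 (z = 0.01725 m): B₁ = 4.53×10⁻⁶ T. Loop 2 (z = 0.01725 m): B₂ = 4.53×10⁻⁶ T.
The fields add: B = B₁ + B₂ = 9.07×10⁻⁶ T.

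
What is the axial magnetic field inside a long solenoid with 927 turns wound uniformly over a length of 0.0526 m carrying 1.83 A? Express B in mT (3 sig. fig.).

B ≈ 40.5 mT

Inside a long solenoid, B = μ₀nI with n = 1.762×10⁴ turns/m.
B = 4π×10⁻⁷ × 1.762×10⁴ × 1.83 = 4.05×10⁻² T.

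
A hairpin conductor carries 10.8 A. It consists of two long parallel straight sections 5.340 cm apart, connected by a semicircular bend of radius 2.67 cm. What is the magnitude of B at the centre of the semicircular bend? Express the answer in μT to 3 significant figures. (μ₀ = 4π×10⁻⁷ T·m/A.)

The semicircular arc contributes B_arc = μ₀I·π/(4πR) = μ₀I/(4R) = 1.27×10⁻⁴ T.
Each semi-infinite lead is at perpendicular distance R = 0.0267 m from the centre, with the perpendicular foot at its near end, so it contributes μ₀I/(4πR); both point the same way, together 8.09×10⁻⁵ T.
Arc and leads all point the same direction: B = 1.27×10⁻⁴ + 8.09×10⁻⁵ = 2.08×10⁻⁴ T.

B ≈ 208 μT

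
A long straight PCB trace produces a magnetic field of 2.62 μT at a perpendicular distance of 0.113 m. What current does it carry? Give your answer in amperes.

I ≈ 1.48 A

For a long straight wire B = μ₀I/(2πd), so I = 2πdB/μ₀.
I = 2π × 0.113 × 2.62×10⁻⁶ / (4π×10⁻⁷) = 1.48 A.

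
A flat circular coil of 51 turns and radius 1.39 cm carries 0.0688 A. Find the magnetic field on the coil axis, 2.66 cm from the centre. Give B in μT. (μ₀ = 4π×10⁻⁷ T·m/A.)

For an N-turn flat coil, B = Nμ₀IR²/[2(R²+z²)^(3/2)] with R = 0.0139 m, z = 0.0266 m.
B = 51 × 3.09×10⁻⁷ T = 1.58×10⁻⁵ T.

B ≈ 15.8 μT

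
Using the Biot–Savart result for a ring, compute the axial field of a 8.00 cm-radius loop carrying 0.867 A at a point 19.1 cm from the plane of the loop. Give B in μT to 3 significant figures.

On the axis of a circular loop, B = μ₀IR² / [2(R²+z²)^(3/2)].
R² + z² = (0.08)² + (0.191)² = 0.04288 m², and (R²+z²)^(3/2) = 8.88×10⁻³ m³.
B = (4π×10⁻⁷ × 0.867 × 0.0064) / (2 × 8.88×10⁻³) = 3.93×10⁻⁷ T.

B ≈ 0.393 μT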